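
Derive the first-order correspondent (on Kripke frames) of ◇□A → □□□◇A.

∀x ∀y ∀z ((xRy ∧ xR³z) → ∃w (yRw ∧ zRw))

This is a Sahlqvist (Geach-type) schema ◇^1□^1A → □^3◇^1A.
First-order correspondent: ∀x ∀y ∀z ((xRy ∧ xR³z) → ∃w (yRw ∧ zRw)).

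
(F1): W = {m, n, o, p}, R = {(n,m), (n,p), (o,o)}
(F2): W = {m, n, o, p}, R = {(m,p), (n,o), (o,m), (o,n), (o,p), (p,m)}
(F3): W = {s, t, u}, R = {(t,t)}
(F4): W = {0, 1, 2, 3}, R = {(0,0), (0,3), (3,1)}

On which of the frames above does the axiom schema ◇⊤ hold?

Frame correspondent (Sahlqvist): ∀x ∃y Rxy — i.e. seriality.
(F1): fails — world m has no successor.
(F2): ✓.
(F3): fails — world s has no successor.
(F4): fails — world 1 has no successor.

(F2)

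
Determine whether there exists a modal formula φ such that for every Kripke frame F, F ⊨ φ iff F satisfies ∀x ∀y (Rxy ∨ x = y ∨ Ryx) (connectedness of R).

No — not modally definable

Any modally definable frame class is closed under disjoint unions.
Take 4 disjoint single-world reflexive frames: each is trivially connected, but their disjoint union has 4 worlds with no edge between distinct components, so it is not connected.
So the class is not modally definable.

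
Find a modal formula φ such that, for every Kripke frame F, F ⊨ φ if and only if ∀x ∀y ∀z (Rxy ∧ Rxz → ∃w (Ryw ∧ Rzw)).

◇□q → □◇q

This is convergence; the standard corresponding axiom is .2: ◇□q → □◇q.
Suppose ◇□q→□◇q is valid. Take Rxy, Rxz and set V(q)={w : Ryw}. Then □q at y so ◇□q at x, so □◇q at x, so ◇q at z, giving w with Rzw and Ryw.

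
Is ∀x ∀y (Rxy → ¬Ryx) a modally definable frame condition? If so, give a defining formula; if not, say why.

Not definable by any modal formula

If a class were modally definable it would be closed under surjective bounded morphisms (Goldblatt–Thomason).
The 3-cycle (worlds s,t,u with s→t→u→s) is asymmetric. Mapping every world to a single reflexive point • is a surjective bounded morphism, and the reflexive point is not asymmetric (R•• but asymmetry requires ¬R••).
So the class is not modally definable.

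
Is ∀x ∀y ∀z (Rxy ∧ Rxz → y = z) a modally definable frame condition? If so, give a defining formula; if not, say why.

The condition is partial functionality. A defining modal formula is ◇p → □p.
Suppose ◇p→□p is valid. Take Rxy, Rxz and set V(p)={y}. Then ◇p at x, so □p at x, so p at z, i.e. z=y.

Yes — defined by ◇p → □p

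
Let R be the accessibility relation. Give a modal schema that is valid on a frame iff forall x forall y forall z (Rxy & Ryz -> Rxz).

□s → □□s

This is transitivity; the standard corresponding axiom is 4: □s → □□s.
Suppose □s→□□s is valid. Take Rxy, Ryz and set V(s)={w : Rxw}. Then □s at x, so □□s at x, so □s at y, so s at z, i.e. Rxz.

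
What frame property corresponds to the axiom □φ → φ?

Reflexivity

Suppose □φ→φ is valid. At any x set V(φ)={w : Rxw}. Then □φ holds at x, so φ holds at x, i.e. Rxx.
The converse is a direct semantic check.
Frame condition: ∀x Rxx.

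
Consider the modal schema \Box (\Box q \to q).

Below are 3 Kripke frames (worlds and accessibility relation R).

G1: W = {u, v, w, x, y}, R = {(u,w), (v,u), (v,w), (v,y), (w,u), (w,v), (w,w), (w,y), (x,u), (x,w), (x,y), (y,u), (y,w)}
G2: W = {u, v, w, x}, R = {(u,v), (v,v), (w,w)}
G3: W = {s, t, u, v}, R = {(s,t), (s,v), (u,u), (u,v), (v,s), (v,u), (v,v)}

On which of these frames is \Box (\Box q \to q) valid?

G2

Frame correspondent (Sahlqvist): \forall x \forall y (Rxy \to Ryy) — i.e. shift-reflexivity.
G1: fails — Rwu but not Ruu.
G2: holds.
G3: fails — Rvs but not Rss.
Valid on: G2.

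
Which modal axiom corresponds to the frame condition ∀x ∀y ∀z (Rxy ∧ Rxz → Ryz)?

◇s → □◇s

The condition is the Euclidean property. The 5 schema ◇s → □◇s defines it.
Suppose ◇s→□◇s is valid. Take Rxy, Rxz and set V(s)={y}. Then ◇s at x, so □◇s at x, so ◇s at z, so some w with Rzw has s; w=y, i.e. Rzy. By symmetry of the argument, Ryz.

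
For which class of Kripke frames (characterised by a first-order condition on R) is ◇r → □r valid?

Partial functionality

Suppose ◇r→□r is valid. Take Rxy, Rxz and set V(r)={y}. Then ◇r at x, so □r at x, so r at z, i.e. z=y.
Conversely, on a frame with partial functionality the schema holds at every world under every valuation.
So the correspondent is partial functionality.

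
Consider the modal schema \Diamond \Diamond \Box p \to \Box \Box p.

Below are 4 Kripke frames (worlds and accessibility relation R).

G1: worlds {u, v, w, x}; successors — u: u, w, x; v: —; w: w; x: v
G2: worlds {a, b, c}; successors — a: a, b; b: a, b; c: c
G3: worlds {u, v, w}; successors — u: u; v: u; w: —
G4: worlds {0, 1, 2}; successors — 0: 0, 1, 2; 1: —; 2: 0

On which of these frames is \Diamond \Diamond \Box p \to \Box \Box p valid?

The schema corresponds to a generalized confluence (Geach) condition: \forall x \forall y \forall z ((x R^2 y \wedge x R^2 z) \to \exists w (yRw \wedge z = w)).
G1: fails — uR²u, uR²v but no t with uRt and v=t.
G2: condition met.
G3: condition met.
G4: fails — 0R²1, 0R²0 but no w with 1Rw and 0=w.

G2, G3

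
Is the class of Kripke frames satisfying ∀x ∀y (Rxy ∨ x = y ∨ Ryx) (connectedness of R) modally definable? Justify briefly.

No

If a class were modally definable it would be closed under disjoint unions (Goldblatt–Thomason).
Take 2 disjoint single-world reflexive frames: each is trivially connected, but their disjoint union has 2 worlds with no edge between distinct components, so it is not connected.
So no modal formula (or set of formulas) defines exactly the connected frames.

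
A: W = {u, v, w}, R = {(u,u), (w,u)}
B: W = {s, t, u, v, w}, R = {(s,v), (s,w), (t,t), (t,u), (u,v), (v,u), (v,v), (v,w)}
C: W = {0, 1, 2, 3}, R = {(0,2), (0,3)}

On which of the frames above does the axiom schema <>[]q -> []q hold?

The schema corresponds to the Euclidean property: forall x forall y forall z (Rxy & Rxz -> Ryz).
A: satisfies the condition.
B: fails — Rsw and Rsv but not Rwv.
C: fails — R03 and R03 but not R33.

A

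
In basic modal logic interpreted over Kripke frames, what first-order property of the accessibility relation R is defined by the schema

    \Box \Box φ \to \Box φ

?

density: \forall x \forall y (Rxy \to \exists z (Rxz \wedge Rzy))

Suppose □□φ→□φ is valid. Take Rxy and set V(φ)={w : xR²w}. Then □□φ at x, so □φ at x, so φ at y, i.e. ∃z(Rxz∧Rzy).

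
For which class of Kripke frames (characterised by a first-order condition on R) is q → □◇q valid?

symmetry: ∀x ∀y (Rxy → Ryx)

Suppose q→□◇q is valid. Take Rxy and set V(q)={x}. Then q at x, so □◇q at x, so ◇q at y, so some z with Ryz has q; z=x, i.e. Ryx.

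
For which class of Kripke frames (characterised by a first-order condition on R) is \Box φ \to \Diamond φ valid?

seriality

Suppose □φ→◇φ is valid. At any x set V(φ)=W. Then □φ at x, so ◇φ at x, so x has a successor.
The converse is a direct semantic check.
Frame condition: \forall x \exists y Rxy.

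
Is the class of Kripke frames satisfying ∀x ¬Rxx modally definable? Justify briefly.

If a class were modally definable it would be closed under surjective bounded morphisms (Goldblatt–Thomason).
The 5-cycle (worlds s,t,u,v,w with s→t→u→v→w→s) is irreflexive, and the map sending every world to a single reflexive point • is a surjective bounded morphism (forth: every edge maps to (•,•); back: every world has a successor). So any modal formula valid on the 5-cycle is also valid on the reflexive point, which is not irreflexive.
So the class is not modally definable.

No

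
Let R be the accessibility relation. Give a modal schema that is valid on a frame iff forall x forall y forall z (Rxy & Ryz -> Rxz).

□ψ → □□ψ

The condition is transitivity. The 4 schema □ψ → □□ψ defines it.
Suppose □ψ→□□ψ is valid. Take Rxy, Ryz and set V(ψ)={w : Rxw}. Then □ψ at x, so □□ψ at x, so □ψ at y, so ψ at z, i.e. Rxz.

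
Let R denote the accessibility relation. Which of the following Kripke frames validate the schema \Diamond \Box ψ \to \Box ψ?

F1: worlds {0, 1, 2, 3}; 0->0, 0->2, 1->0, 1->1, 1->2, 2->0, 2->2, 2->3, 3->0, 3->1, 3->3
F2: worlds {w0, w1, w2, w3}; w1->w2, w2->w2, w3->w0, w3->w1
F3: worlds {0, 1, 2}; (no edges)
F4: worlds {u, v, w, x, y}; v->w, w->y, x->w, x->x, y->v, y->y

F3

This is the axiom for the Euclidean property; its first-order frame correspondent is \forall x \forall y \forall z (Rxy \wedge Rxz \to Ryz).
F1: fails — R10 and R11 but not R01.
F2: fails — Rw3w1 and Rw3w1 but not Rw1w1.
F3: condition met.
F4: fails — Rvw and Rvw but not Rww.
Valid on: F3.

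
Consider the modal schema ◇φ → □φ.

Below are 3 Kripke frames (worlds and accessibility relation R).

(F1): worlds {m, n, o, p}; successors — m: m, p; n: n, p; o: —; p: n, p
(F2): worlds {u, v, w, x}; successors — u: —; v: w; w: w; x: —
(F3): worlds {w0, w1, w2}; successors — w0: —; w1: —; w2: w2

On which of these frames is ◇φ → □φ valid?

Frame correspondent (Sahlqvist): ∀x ∀y ∀z (Rxy ∧ Rxz → y = z) — i.e. partial functionality.
(F1): fails — m sees both m and p.
(F2): condition met.
(F3): condition met.
Valid on: (F2), (F3).

(F2), (F3)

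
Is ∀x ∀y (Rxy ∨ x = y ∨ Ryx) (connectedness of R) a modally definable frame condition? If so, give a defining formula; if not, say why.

No

Any modally definable frame class is closed under disjoint unions.
Take 4 disjoint single-world reflexive frames: each is trivially connected, but their disjoint union has 4 worlds with no edge between distinct components, so it is not connected.
So the class is not modally definable.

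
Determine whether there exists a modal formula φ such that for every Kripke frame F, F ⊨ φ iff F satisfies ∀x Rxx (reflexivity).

Yes, by □r → r

This is a Sahlqvist condition; the T axiom □r → r defines it.
Suppose □r→r is valid. At any x set V(r)={w : Rxw}. Then □r holds at x, so r holds at x, i.e. Rxx.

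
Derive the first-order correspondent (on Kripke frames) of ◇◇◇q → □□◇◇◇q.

This is a Sahlqvist (Geach-type) schema ◇^3□^0q → □^2◇^3q.
Minimal-valuation argument: fix x; take any y with xR^3y and any z with xR^2z. Set V(q) to the set of worlds R-reachable from y in exactly 0 steps. Then □^0q holds at y, so the antecedent holds at x; validity forces ◇^3q at z, giving a w with zR^3w and yR^0w.
First-order correspondent: ∀x ∀y ∀z ((xR³y ∧ xR²z) → ∃w (y = w ∧ zR³w)).

∀x ∀y ∀z ((xR³y ∧ xR²z) → ∃w (y = w ∧ zR³w))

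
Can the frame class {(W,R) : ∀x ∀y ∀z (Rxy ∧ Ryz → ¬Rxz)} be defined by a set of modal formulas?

Modal frame validity is preserved under surjective bounded morphisms.
The 7-cycle (worlds w0,w1,w2,w3,w4,w5,w6 with w0→w1→w2→w3→w4→w5→w6→w0) is intransitive. Mapping every world to a single reflexive point • is a surjective bounded morphism; the reflexive point is not intransitive (R••∧R•• but R••).
So no modal formula (or set of formulas) defines exactly the intransitive frames.

No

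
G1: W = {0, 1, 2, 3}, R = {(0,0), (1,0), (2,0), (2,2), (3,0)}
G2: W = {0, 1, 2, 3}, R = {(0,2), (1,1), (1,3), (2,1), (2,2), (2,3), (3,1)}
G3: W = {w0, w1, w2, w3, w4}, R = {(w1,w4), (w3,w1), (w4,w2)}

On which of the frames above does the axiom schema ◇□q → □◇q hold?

G1, G2

This is the axiom for convergence; its first-order frame correspondent is ∀x ∀y ∀z (Rxy ∧ Rxz → ∃w (Ryw ∧ Rzw)).
G1: holds.
G2: holds.
G3: fails — Rw4w2 and Rw4w2 but w2 and w2 have no common successor.
Valid on: G1, G2.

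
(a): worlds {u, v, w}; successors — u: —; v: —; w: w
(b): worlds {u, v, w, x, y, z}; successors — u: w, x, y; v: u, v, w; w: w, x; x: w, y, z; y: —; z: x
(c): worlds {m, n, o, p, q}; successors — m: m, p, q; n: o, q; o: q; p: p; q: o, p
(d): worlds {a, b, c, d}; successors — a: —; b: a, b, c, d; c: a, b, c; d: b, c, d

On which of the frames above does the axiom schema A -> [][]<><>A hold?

Frame correspondent (Sahlqvist): forall x forall z (x R^2 z -> exists w (x = w & z R^2 w)) — i.e. a generalized confluence (Geach) condition.
(a): ✓.
(b): fails — uR²w but no t with u=t and wR²t.
(c): fails — mR²o but no w with m=w and oR²w.
(d): fails — bR²a but no w with b=w and aR²w.

(a)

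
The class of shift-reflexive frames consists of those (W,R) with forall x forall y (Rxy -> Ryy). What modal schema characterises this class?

This is shift-reflexivity; the standard corresponding axiom is T□: □(□r → r).
Suppose □(□r→r) is valid. Take Rxy and set V(r)={w : Ryw}. Then at y, □r holds; since □(□r→r) at x, □r→r at y, so r at y, i.e. Ryy.

□(□r → r)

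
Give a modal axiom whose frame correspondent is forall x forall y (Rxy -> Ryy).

□(□p → p)

This is shift-reflexivity; the standard corresponding axiom is T□: □(□p → p).
Suppose □(□p→p) is valid. Take Rxy and set V(p)={w : Ryw}. Then at y, □p holds; since □(□p→p) at x, □p→p at y, so p at y, i.e. Ryy.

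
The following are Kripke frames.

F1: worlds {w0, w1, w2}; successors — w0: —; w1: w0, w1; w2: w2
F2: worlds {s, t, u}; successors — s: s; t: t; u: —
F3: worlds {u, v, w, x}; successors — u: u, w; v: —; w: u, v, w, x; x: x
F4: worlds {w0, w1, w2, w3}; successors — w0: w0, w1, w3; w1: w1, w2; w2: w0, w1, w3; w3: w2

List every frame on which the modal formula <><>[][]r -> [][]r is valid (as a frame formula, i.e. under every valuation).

F2

This is the axiom for a generalized confluence (Geach) condition; its first-order frame correspondent is forall x forall y forall z ((x R^2 y & x R^2 z) -> exists w (y R^2 w & z = w)).
F1: fails — w1R²w0, w1R²w0 but no w with w0R²w and w0=w.
F2: satisfies the condition.
F3: fails — uR²v, uR²u but no t with vR²t and u=t.
F4: fails — w0R²w3, w0R²w2 but no w with w3R²w and w2=w.
Valid on: F2.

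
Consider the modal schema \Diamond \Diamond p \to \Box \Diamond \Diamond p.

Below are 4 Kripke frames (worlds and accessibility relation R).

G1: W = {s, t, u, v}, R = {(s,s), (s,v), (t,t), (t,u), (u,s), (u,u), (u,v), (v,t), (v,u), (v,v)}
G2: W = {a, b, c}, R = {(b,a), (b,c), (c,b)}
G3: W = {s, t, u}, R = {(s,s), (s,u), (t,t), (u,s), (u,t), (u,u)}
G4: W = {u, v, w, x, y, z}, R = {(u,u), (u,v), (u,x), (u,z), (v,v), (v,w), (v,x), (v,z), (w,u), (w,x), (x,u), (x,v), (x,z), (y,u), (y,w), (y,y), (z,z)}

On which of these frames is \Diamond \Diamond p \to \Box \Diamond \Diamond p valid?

Frame correspondent (Sahlqvist): \forall x \forall y \forall z ((x R^2 y \wedge xRz) \to \exists w (y = w \wedge z R^2 w)) — i.e. a generalized confluence (Geach) condition.
G1: holds.
G2: fails — bR²b, bRa but no w with b=w and aR²w.
G3: fails — uR²s, uRt but no w with s=w and tR²w.
G4: fails — uR²u, uRz but no t with u=t and zR²t.

G1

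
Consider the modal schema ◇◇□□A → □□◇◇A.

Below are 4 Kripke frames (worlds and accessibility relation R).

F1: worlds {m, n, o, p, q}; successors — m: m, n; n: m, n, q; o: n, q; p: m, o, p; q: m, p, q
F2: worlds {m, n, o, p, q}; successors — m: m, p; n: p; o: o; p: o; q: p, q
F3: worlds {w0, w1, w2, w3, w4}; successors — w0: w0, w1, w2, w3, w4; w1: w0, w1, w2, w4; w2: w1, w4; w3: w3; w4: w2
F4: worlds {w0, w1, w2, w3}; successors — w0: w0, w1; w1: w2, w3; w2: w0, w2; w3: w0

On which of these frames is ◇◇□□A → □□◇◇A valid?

F1, F2, F4

Frame correspondent (Sahlqvist): ∀x ∀y ∀z ((xR²y ∧ xR²z) → ∃w (yR²w ∧ zR²w)) — i.e. a generalized confluence (Geach) condition.
F1: condition met.
F2: condition met.
F3: fails — w0R²w2, w0R²w3 but no w with w2R²w and w3R²w.
F4: condition met.
Valid on: F1, F2, F4.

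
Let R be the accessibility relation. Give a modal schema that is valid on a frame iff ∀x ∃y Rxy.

The condition is seriality. The D schema □p → ◇p defines it.
Suppose □p→◇p is valid. At any x set V(p)=W. Then □p at x, so ◇p at x, so x has a successor.

□p → ◇p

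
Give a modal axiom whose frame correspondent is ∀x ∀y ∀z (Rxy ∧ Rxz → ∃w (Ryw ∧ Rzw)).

The condition is convergence. The .2 schema ◇□r → □◇r defines it.

◇□r → □◇r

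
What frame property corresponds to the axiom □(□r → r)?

shift-reflexivity

Suppose □(□r→r) is valid. Take Rxy and set V(r)={w : Ryw}. Then at y, □r holds; since □(□r→r) at x, □r→r at y, so r at y, i.e. Ryy.
The converse is a direct semantic check.
So the correspondent is shift-reflexivity.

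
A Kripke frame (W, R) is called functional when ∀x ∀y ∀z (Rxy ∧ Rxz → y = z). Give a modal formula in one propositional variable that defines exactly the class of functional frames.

◇q → □q

The condition is partial functionality. The CD schema ◇q → □q defines it.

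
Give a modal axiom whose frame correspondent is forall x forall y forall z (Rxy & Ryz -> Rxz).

The condition is transitivity. The 4 schema □p → □□p defines it.

□p → □□p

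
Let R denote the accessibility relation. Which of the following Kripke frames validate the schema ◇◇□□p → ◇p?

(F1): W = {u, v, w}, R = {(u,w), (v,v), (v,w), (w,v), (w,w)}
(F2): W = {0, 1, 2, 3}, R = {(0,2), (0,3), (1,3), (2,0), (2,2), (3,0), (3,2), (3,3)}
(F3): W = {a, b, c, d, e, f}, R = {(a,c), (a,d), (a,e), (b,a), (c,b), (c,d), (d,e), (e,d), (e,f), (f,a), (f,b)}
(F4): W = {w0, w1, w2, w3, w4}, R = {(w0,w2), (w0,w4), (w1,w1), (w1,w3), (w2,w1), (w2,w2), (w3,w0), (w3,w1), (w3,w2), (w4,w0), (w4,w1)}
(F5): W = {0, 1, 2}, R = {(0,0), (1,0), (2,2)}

Frame correspondent (Sahlqvist): ∀x ∀y (xR²y → ∃w (yR²w ∧ xRw)) — i.e. a generalized confluence (Geach) condition.
(F1): ✓.
(F2): ✓.
(F3): fails — bR²d but no w with dR²w and bRw.
(F4): ✓.
(F5): ✓.
Valid on: (F1), (F2), (F4), (F5).

(F1), (F2), (F4), (F5)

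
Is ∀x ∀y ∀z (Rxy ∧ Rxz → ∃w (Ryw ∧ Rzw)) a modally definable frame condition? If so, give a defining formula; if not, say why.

Yes, by ◇□q → □◇q

This is a Sahlqvist condition; the .2 axiom ◇□q → □◇q defines it.
Suppose ◇□q→□◇q is valid. Take Rxy, Rxz and set V(q)={w : Ryw}. Then □q at y so ◇□q at x, so □◇q at x, so ◇q at z, giving w with Rzw and Ryw.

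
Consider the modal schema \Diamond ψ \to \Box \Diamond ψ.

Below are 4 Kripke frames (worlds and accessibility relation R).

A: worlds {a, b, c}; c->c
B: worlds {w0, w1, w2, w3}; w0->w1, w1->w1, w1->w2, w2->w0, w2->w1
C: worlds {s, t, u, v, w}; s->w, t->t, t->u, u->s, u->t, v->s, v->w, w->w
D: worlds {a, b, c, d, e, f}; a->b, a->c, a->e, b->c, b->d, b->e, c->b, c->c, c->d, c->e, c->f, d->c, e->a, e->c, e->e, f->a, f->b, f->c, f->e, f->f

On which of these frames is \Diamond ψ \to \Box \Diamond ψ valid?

A

Frame correspondent (Sahlqvist): \forall x \forall y \forall z (Rxy \wedge Rxz \to Ryz) — i.e. the Euclidean property.
A: condition met.
B: fails — Rw1w2 and Rw1w2 but not Rw2w2.
C: fails — Rtu and Rtu but not Ruu.
D: fails — Rab and Rab but not Rbb.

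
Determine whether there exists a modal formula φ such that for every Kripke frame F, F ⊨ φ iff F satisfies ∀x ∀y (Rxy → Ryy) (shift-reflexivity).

Yes — defined by □(□q → q)

This is a Sahlqvist condition; the T□ axiom □(□q → q) defines it.
Suppose □(□q→q) is valid. Take Rxy and set V(q)={w : Ryw}. Then at y, □q holds; since □(□q→q) at x, □q→q at y, so q at y, i.e. Ryy.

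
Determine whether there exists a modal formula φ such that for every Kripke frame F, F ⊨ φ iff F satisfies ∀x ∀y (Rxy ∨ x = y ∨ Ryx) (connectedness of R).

Any modally definable frame class is closed under disjoint unions.
Take 4 disjoint single-world reflexive frames: each is trivially connected, but their disjoint union has 4 worlds with no edge between distinct components, so it is not connected.
So the class is not modally definable.

Not definable by any modal formula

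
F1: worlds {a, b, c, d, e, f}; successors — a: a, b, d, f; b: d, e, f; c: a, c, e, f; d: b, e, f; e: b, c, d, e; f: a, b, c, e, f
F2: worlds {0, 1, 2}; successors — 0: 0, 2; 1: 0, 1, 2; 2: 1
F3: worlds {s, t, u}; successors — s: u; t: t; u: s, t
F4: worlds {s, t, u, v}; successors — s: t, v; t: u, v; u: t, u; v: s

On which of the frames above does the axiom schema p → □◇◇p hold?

The schema corresponds to a generalized confluence (Geach) condition: ∀x ∀z (xRz → ∃w (x = w ∧ zR²w)).
F1: holds.
F2: holds.
F3: fails — sRu but no w with s=w and uR²w.
F4: fails — sRv but no w with s=w and vR²w.

F1, F2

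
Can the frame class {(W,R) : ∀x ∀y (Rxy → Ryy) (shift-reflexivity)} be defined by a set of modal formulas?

Yes: it is shift-reflexivity, defined by the T□ schema □(□q → q).

Definable; □(□q → q) defines it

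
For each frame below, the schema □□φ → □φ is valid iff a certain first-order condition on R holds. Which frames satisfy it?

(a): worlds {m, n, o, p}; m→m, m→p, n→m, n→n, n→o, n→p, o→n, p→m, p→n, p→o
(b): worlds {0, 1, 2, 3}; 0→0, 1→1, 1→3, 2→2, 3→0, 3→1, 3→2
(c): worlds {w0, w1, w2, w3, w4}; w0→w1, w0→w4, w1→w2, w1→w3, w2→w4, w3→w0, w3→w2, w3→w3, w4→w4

The schema corresponds to density: ∀x ∀y (Rxy → ∃z (Rxz ∧ Rzy)).
(a): condition met.
(b): condition met.
(c): fails — Rw0w1 but no z with Rw0z and Rzw1.
Valid on: (a), (b).

(a), (b)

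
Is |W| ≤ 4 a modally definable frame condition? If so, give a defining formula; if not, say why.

Not definable by any modal formula

Any modally definable frame class is closed under disjoint unions.
Any modal formula valid on each of 5 disjoint one-world frames is valid on their disjoint union (validity is preserved under disjoint unions). Each one-world frame has |W|=1≤4, but the union has |W|=5.
So no modal formula (or set of formulas) defines exactly the |W|≤4 frames.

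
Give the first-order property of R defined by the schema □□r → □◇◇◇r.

∀x ∀z (xRz → ∃w (xR²w ∧ zR³w))

This is a Sahlqvist (Geach-type) schema ◇^0□^2r → □^1◇^3r.
Minimal-valuation argument: fix x; take any y with xR^0y and any z with xR^1z. Set V(r) to the set of worlds R-reachable from y in exactly 2 steps. Then □^2r holds at y, so the antecedent holds at x; validity forces ◇^3r at z, giving a w with zR^3w and yR^2w.
First-order correspondent: ∀x ∀z (xRz → ∃w (xR²w ∧ zR³w)).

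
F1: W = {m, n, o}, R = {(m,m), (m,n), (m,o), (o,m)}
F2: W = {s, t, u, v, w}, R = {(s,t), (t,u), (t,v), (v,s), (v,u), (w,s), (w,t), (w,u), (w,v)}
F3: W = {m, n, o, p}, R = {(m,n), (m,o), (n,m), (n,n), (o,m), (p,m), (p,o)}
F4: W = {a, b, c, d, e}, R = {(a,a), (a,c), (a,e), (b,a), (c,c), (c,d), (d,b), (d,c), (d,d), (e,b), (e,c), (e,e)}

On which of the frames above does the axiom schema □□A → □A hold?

F1, F4

The schema corresponds to density: ∀x ∀y (Rxy → ∃z (Rxz ∧ Rzy)).
F1: ✓.
F2: fails — Rtv but no z with Rtz and Rzv.
F3: fails — Rom but no z with Roz and Rzm.
F4: ✓.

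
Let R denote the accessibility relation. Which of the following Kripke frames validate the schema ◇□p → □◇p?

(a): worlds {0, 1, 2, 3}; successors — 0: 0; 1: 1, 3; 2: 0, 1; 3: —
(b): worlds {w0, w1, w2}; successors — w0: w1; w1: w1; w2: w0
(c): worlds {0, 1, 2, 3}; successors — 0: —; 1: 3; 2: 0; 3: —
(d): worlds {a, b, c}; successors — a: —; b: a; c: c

Frame correspondent (Sahlqvist): ∀x ∀y ∀z (Rxy ∧ Rxz → ∃w (Ryw ∧ Rzw)) — i.e. convergence.
(a): fails — R11 and R13 but 1 and 3 have no common successor.
(b): condition met.
(c): fails — R13 and R13 but 3 and 3 have no common successor.
(d): fails — Rba and Rba but a and a have no common successor.

(b)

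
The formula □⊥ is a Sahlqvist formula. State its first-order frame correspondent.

Emptiness of R

This is the Ver axiom.
It corresponds to emptiness of R: ∀x ∀y ¬Rxy.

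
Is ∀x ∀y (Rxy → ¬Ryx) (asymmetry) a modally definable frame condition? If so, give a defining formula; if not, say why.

Any modally definable frame class is closed under surjective bounded morphisms.
The 4-cycle (worlds w0,w1,w2,w3 with w0→w1→w2→w3→w0) is asymmetric. Mapping every world to a single reflexive point • is a surjective bounded morphism, and the reflexive point is not asymmetric (R•• but asymmetry requires ¬R••).
Hence asymmetry is not modally definable.

Not modally definable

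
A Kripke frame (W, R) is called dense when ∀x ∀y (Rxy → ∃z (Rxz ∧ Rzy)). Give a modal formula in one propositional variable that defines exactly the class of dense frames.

The condition is density. The C4 schema □□s → □s defines it.

□□s → □s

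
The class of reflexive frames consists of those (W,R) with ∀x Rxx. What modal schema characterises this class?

□ψ → ψ

This is reflexivity; the standard corresponding axiom is T: □ψ → ψ.
Suppose □ψ→ψ is valid. At any x set V(ψ)={w : Rxw}. Then □ψ holds at x, so ψ holds at x, i.e. Rxx.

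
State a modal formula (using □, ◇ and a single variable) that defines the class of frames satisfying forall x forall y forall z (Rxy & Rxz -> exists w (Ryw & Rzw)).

◇□q → □◇q

This is convergence; the standard corresponding axiom is .2: ◇□q → □◇q.
Suppose ◇□q→□◇q is valid. Take Rxy, Rxz and set V(q)={w : Ryw}. Then □q at y so ◇□q at x, so □◇q at x, so ◇q at z, giving w with Rzw and Ryw.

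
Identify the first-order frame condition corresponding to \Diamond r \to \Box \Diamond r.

the Euclidean property

Suppose ◇r→□◇r is valid. Take Rxy, Rxz and set V(r)={y}. Then ◇r at x, so □◇r at x, so ◇r at z, so some w with Rzw has r; w=y, i.e. Rzy. By symmetry of the argument, Ryz.
Conversely, on a frame with the Euclidean property the schema holds at every world under every valuation.
So the correspondent is the Euclidean property.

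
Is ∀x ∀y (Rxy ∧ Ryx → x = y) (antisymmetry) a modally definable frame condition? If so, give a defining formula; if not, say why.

Any modally definable frame class is closed under surjective bounded morphisms.
The 6-cycle (worlds 0,1,2,3,4,5 with 0→1→2→3→4→5→0) is antisymmetric. Sending even-indexed worlds to s and odd-indexed worlds to t is a surjective bounded morphism onto the two-world frame with s↔t, which is not antisymmetric.
So the class is not modally definable.

Not definable by any modal formula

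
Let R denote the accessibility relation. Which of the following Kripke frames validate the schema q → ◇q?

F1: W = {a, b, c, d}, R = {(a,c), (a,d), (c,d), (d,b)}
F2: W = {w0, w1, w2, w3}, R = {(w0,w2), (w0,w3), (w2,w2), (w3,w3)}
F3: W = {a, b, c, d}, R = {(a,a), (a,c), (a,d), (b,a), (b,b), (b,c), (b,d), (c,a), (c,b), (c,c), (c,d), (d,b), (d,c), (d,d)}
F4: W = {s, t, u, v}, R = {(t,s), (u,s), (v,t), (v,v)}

The schema corresponds to reflexivity: ∀x Rxx.
F1: fails — world a does not see itself.
F2: fails — world w0 does not see itself.
F3: satisfies the condition.
F4: fails — world s does not see itself.

F3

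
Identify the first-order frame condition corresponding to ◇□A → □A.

This is a form of the 5 axiom.
Its frame correspondent is the Euclidean property — ∀x ∀y ∀z (Rxy ∧ Rxz → Ryz).

The Euclidean property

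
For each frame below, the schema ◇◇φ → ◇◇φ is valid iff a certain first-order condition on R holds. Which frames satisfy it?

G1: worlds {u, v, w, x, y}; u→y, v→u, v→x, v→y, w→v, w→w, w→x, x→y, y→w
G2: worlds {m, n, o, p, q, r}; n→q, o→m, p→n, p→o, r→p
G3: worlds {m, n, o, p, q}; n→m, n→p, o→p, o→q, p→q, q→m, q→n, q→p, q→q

Frame correspondent (Sahlqvist): ∀x ∀y (xR²y → ∃w (y = w ∧ xR²w)) — i.e. a generalized confluence (Geach) condition.
G1: condition met.
G2: condition met.
G3: condition met.
Valid on: G1, G2, G3.

G1, G2, G3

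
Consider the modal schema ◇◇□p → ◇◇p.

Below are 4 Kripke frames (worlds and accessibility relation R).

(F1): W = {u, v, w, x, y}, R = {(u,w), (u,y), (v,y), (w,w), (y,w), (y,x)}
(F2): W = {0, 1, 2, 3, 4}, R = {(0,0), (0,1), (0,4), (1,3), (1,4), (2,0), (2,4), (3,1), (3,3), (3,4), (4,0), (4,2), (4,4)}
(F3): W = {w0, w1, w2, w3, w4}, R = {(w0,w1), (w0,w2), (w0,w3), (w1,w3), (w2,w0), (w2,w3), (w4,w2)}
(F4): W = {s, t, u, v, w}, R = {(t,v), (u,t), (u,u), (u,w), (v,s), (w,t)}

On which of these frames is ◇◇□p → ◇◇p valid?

Frame correspondent (Sahlqvist): ∀x ∀y (xR²y → ∃w (yRw ∧ xR²w)) — i.e. a generalized confluence (Geach) condition.
(F1): fails — uR²x but no t with xRt and uR²t.
(F2): ✓.
(F3): fails — w0R²w3 but no w with w3Rw and w0R²w.
(F4): fails — tR²s but no w* with sRw* and tR²w*.

(F2)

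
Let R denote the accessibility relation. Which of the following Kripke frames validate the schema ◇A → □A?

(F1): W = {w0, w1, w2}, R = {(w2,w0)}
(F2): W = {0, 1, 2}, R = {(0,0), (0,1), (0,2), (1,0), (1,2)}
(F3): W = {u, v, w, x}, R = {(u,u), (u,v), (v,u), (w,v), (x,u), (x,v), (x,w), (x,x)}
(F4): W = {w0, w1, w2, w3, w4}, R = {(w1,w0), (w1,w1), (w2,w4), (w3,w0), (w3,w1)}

This is the axiom for partial functionality; its first-order frame correspondent is ∀x ∀y ∀z (Rxy ∧ Rxz → y = z).
(F1): satisfies the condition.
(F2): fails — 0 sees both 0 and 1.
(F3): fails — u sees both u and v.
(F4): fails — w1 sees both w0 and w1.

(F1)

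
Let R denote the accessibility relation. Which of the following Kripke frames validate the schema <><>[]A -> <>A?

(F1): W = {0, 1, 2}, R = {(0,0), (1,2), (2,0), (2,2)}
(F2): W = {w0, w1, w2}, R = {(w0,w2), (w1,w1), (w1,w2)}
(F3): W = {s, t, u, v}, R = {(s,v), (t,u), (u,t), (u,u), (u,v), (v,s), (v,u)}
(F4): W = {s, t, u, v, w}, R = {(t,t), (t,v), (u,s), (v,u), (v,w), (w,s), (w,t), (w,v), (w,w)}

This is the axiom for a generalized confluence (Geach) condition; its first-order frame correspondent is forall x forall y (x R^2 y -> exists w (yRw & xRw)).
(F1): fails — 1R²0 but no w with 0Rw and 1Rw.
(F2): fails — w1R²w2 but no w with w2Rw and w1Rw.
(F3): satisfies the condition.
(F4): fails — tR²u but no w* with uRw* and tRw*.
Valid on: (F3).

(F3)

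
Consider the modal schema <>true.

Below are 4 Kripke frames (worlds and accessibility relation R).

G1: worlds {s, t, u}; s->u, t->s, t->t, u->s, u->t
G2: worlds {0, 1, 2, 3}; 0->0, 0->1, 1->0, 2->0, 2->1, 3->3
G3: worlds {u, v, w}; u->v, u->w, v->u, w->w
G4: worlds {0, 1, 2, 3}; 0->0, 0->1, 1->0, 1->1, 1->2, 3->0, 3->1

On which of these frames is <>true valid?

This is the axiom for seriality; its first-order frame correspondent is forall x exists y Rxy.
G1: satisfies the condition.
G2: satisfies the condition.
G3: satisfies the condition.
G4: fails — world 2 has no successor.
Valid on: G1, G2, G3.

G1, G2, G3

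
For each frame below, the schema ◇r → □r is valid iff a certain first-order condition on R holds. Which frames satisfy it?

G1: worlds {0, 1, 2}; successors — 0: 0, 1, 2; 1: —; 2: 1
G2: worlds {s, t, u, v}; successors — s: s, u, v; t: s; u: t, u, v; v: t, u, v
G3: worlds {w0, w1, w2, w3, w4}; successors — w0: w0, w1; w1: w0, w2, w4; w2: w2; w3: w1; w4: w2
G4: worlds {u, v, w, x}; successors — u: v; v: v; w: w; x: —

The schema corresponds to partial functionality: ∀x ∀y ∀z (Rxy ∧ Rxz → y = z).
G1: fails — 0 sees both 0 and 1.
G2: fails — s sees both s and u.
G3: fails — w0 sees both w0 and w1.
G4: ✓.

G4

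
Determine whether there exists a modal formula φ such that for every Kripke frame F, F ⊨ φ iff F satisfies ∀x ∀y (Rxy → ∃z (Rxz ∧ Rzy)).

Yes, by □□p → □p

The condition is density. A defining modal formula is □□p → □p.
Suppose □□p→□p is valid. Take Rxy and set V(p)={w : xR²w}. Then □□p at x, so □p at x, so p at y, i.e. ∃z(Rxz∧Rzy).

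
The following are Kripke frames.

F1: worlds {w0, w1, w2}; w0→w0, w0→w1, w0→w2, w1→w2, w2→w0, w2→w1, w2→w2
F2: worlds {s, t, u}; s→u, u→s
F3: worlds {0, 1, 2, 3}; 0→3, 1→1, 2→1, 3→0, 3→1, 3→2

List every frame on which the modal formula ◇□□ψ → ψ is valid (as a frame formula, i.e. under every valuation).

This is the axiom for a generalized confluence (Geach) condition; its first-order frame correspondent is ∀x ∀y (xRy → ∃w (yR²w ∧ x = w)).
F1: ✓.
F2: fails — sRu but no w with uR²w and s=w.
F3: fails — 0R3 but no w with 3R²w and 0=w.
Valid on: F1.

F1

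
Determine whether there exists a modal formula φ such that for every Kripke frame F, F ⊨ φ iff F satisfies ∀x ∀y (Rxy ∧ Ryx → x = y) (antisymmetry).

Modal frame validity is preserved under surjective bounded morphisms.
The 4-cycle (worlds w0,w1,w2,w3 with w0→w1→w2→w3→w0) is antisymmetric. Sending even-indexed worlds to a and odd-indexed worlds to b is a surjective bounded morphism onto the two-world frame with a↔b, which is not antisymmetric.
So no modal formula (or set of formulas) defines exactly the antisymmetric frames.

Not definable by any modal formula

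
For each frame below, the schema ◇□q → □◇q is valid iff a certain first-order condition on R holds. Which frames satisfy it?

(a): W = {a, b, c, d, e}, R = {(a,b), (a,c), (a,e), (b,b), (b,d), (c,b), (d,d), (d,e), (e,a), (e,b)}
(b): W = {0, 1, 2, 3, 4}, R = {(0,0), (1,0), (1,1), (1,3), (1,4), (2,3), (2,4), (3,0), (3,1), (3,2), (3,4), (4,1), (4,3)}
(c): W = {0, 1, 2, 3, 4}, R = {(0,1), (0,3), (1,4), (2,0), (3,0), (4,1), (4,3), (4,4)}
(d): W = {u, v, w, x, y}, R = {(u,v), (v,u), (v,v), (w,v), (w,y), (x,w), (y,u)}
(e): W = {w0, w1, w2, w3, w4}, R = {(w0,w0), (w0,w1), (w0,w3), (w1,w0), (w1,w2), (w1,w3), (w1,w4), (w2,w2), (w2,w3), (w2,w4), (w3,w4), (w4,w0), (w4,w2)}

This is the axiom for convergence; its first-order frame correspondent is ∀x ∀y ∀z (Rxy ∧ Rxz → ∃w (Ryw ∧ Rzw)).
(a): fails — Rde and Rdd but e and d have no common successor.
(b): fails — R10 and R14 but 0 and 4 have no common successor.
(c): fails — R01 and R03 but 1 and 3 have no common successor.
(d): holds.
(e): fails — Rw0w0 and Rw0w3 but w0 and w3 have no common successor.

(d)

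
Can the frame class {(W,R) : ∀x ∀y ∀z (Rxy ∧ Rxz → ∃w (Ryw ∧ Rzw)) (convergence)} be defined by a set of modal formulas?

Yes, by ◇□p → □◇p

Yes: it is convergence, defined by the .2 schema ◇□p → □◇p.
Suppose ◇□p→□◇p is valid. Take Rxy, Rxz and set V(p)={w : Ryw}. Then □p at y so ◇□p at x, so □◇p at x, so ◇p at z, giving w with Rzw and Ryw.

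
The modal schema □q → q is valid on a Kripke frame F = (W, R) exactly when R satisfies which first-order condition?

Reflexivity

Suppose □q→q is valid. At any x set V(q)={w : Rxw}. Then □q holds at x, so q holds at x, i.e. Rxx.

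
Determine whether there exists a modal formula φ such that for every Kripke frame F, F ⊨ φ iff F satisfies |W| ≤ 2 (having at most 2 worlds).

Not modally definable

Any modally definable frame class is closed under disjoint unions.
Any modal formula valid on each of 3 disjoint one-world frames is valid on their disjoint union (validity is preserved under disjoint unions). Each one-world frame has |W|=1≤2, but the union has |W|=3.
So the class is not modally definable.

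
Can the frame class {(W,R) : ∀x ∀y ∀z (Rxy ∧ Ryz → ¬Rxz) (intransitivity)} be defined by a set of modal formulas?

Modal frame validity is preserved under surjective bounded morphisms.
The 7-cycle (worlds a,b,c,d,e,f,g with a→b→c→d→e→f→g→a) is intransitive. Mapping every world to a single reflexive point • is a surjective bounded morphism; the reflexive point is not intransitive (R••∧R•• but R••).
So no modal formula (or set of formulas) defines exactly the intransitive frames.

No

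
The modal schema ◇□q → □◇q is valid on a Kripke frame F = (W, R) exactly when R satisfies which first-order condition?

This schema is the .2 axiom.
It corresponds to convergence: ∀x ∀y ∀z (Rxy ∧ Rxz → ∃w (Ryw ∧ Rzw)).

convergence: ∀x ∀y ∀z (Rxy ∧ Rxz → ∃w (Ryw ∧ Rzw))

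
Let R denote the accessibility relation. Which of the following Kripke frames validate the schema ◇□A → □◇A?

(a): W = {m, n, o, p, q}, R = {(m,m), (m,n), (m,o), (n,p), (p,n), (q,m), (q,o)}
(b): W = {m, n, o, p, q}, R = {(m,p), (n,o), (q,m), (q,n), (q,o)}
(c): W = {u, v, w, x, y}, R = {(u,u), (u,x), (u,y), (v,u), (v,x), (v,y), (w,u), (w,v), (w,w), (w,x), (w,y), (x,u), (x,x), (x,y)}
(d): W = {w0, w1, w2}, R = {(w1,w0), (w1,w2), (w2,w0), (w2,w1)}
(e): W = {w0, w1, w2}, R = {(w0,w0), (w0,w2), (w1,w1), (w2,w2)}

Frame correspondent (Sahlqvist): ∀x ∀y ∀z (Rxy ∧ Rxz → ∃w (Ryw ∧ Rzw)) — i.e. convergence.
(a): fails — Rmo and Rmo but o and o have no common successor.
(b): fails — Rmp and Rmp but p and p have no common successor.
(c): fails — Ruu and Ruy but u and y have no common successor.
(d): fails — Rw1w2 and Rw1w0 but w2 and w0 have no common successor.
(e): satisfies the condition.

(e)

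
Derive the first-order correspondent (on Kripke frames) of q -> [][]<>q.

This is a Sahlqvist (Geach-type) schema ◇^0□^0q → □^2◇^1q.
Minimal-valuation argument: fix x; take any y with xR^0y and any z with xR^2z. Set V(q) to the set of worlds R-reachable from y in exactly 0 steps. Then □^0q holds at y, so the antecedent holds at x; validity forces ◇^1q at z, giving a w with zR^1w and yR^0w.
First-order correspondent: forall x forall z (x R^2 z -> exists w (x = w & zRw)).

forall x forall z (x R^2 z -> exists w (x = w & zRw))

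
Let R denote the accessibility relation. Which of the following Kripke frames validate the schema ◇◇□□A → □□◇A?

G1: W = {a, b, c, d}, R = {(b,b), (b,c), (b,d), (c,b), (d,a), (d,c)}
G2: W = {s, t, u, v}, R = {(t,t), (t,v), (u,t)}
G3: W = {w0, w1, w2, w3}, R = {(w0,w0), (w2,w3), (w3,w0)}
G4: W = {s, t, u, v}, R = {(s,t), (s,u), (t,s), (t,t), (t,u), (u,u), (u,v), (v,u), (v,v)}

G3, G4

This is the axiom for a generalized confluence (Geach) condition; its first-order frame correspondent is ∀x ∀y ∀z ((xR²y ∧ xR²z) → ∃w (yR²w ∧ zRw)).
G1: fails — bR²a, bR²a but no w with aR²w and aRw.
G2: fails — tR²t, tR²v but no w with tR²w and vRw.
G3: holds.
G4: holds.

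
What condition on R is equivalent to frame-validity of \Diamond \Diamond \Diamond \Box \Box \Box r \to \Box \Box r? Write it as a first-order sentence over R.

This is a Sahlqvist (Geach-type) schema ◇^3□^3r → □^2◇^0r.
Minimal-valuation argument: fix x; take any y with xR^3y and any z with xR^2z. Set V(r) to the set of worlds R-reachable from y in exactly 3 steps. Then □^3r holds at y, so the antecedent holds at x; validity forces ◇^0r at z, giving a w with zR^0w and yR^3w.
First-order correspondent: \forall x \forall y \forall z ((x R^3 y \wedge x R^2 z) \to \exists w (y R^3 w \wedge z = w)).

\forall x \forall y \forall z ((x R^3 y \wedge x R^2 z) \to \exists w (y R^3 w \wedge z = w))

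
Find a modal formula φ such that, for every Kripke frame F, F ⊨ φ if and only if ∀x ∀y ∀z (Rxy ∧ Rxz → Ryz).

◇q → □◇q

A defining formula is ◇q → □◇q (the 5 axiom).
Suppose ◇q→□◇q is valid. Take Rxy, Rxz and set V(q)={y}. Then ◇q at x, so □◇q at x, so ◇q at z, so some w with Rzw has q; w=y, i.e. Rzy. By symmetry of the argument, Ryz.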